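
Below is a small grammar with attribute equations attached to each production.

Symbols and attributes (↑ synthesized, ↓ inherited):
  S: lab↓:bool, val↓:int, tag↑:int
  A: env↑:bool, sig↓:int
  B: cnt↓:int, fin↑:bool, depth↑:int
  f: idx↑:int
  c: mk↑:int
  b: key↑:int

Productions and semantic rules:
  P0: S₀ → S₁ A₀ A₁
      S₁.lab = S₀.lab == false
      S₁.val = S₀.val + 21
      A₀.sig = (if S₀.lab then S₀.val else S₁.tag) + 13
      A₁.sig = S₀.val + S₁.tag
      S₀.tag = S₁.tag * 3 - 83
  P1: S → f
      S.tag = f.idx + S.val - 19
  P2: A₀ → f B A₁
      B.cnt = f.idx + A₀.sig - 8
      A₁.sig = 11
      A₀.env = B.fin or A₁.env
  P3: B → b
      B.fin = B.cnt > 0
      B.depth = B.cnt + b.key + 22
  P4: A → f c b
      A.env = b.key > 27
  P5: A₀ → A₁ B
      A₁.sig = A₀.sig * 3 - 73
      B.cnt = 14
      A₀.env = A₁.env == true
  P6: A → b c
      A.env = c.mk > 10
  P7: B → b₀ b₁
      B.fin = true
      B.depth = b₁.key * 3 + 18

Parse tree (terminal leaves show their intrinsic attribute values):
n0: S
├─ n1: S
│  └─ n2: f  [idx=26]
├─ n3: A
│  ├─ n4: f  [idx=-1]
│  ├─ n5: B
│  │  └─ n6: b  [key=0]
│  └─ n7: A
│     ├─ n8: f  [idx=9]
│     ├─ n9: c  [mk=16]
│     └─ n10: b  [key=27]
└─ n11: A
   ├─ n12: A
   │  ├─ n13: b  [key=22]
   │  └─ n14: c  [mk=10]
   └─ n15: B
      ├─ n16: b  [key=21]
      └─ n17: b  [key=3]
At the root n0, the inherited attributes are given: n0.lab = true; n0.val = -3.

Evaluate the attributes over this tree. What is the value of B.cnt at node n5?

1

1. n0.lab = true  [given at root]
2. n0.val = -3  [given at root]
3. n1.lab = false  [S₀.lab == false]
4. n1.val = 18  [S₀.val + 21]
5. n2.idx = 26  [terminal]
6. n1.tag = 25  [f.idx + S.val - 19]
7. n3.sig = 10  [(if S₀.lab then S₀.val else S₁.tag) + 13]
8. n4.idx = -1  [terminal]
9. n5.cnt = 1  [f.idx + A₀.sig - 8]
10. n6.key = 0  [terminal]
11. n5.fin = true  [B.cnt > 0]
12. n5.depth = 23  [B.cnt + b.key + 22]
13. n7.sig = 11  [11]
14. n8.idx = 9  [terminal]
15. n9.mk = 16  [terminal]
16. n10.key = 27  [terminal]
17. n7.env = false  [b.key > 27]
18. n3.env = true  [B.fin or A₁.env]
19. n11.sig = 22  [S₀.val + S₁.tag]
20. n12.sig = -7  [A₀.sig * 3 - 73]
21. n13.key = 22  [terminal]
22. n14.mk = 10  [terminal]
23. n12.env = false  [c.mk > 10]
24. n15.cnt = 14  [14]
25. n16.key = 21  [terminal]
26. n17.key = 3  [terminal]
27. n15.fin = true  [true]
28. n15.depth = 27  [b₁.key * 3 + 18]
29. n11.env = false  [A₁.env == true]
30. n0.tag = -8  [S₁.tag * 3 - 83]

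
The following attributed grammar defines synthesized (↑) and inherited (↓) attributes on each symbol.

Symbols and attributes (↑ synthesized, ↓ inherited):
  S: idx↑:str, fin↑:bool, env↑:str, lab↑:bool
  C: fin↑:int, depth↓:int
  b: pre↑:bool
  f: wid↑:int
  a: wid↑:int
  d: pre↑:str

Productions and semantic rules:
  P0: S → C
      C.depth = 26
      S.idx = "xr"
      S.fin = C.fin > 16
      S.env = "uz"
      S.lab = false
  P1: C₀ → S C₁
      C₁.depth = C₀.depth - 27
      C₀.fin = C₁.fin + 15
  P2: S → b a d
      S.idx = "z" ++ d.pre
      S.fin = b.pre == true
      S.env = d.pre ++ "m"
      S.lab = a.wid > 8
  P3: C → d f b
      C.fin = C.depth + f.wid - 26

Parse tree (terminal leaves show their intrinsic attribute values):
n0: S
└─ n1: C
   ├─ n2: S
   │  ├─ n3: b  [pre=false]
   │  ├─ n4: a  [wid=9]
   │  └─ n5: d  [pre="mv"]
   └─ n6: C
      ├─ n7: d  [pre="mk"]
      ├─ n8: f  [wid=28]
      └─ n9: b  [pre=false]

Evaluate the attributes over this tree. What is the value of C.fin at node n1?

16

1. n1.depth = 26  [26]
2. n3.pre = false  [terminal]
3. n4.wid = 9  [terminal]
4. n5.pre = "mv"  [terminal]
5. n2.idx = "zmv"  ["z" ++ d.pre]
6. n2.fin = false  [b.pre == true]
7. n2.env = "mvm"  [d.pre ++ "m"]
8. n2.lab = true  [a.wid > 8]
9. n6.depth = -1  [C₀.depth - 27]
10. n7.pre = "mk"  [terminal]
11. n8.wid = 28  [terminal]
12. n9.pre = false  [terminal]
13. n6.fin = 1  [C.depth + f.wid - 26]
14. n1.fin = 16  [C₁.fin + 15]
15. n0.idx = "xr"  ["xr"]
16. n0.fin = false  [C.fin > 16]
17. n0.env = "uz"  ["uz"]
18. n0.lab = false  [false]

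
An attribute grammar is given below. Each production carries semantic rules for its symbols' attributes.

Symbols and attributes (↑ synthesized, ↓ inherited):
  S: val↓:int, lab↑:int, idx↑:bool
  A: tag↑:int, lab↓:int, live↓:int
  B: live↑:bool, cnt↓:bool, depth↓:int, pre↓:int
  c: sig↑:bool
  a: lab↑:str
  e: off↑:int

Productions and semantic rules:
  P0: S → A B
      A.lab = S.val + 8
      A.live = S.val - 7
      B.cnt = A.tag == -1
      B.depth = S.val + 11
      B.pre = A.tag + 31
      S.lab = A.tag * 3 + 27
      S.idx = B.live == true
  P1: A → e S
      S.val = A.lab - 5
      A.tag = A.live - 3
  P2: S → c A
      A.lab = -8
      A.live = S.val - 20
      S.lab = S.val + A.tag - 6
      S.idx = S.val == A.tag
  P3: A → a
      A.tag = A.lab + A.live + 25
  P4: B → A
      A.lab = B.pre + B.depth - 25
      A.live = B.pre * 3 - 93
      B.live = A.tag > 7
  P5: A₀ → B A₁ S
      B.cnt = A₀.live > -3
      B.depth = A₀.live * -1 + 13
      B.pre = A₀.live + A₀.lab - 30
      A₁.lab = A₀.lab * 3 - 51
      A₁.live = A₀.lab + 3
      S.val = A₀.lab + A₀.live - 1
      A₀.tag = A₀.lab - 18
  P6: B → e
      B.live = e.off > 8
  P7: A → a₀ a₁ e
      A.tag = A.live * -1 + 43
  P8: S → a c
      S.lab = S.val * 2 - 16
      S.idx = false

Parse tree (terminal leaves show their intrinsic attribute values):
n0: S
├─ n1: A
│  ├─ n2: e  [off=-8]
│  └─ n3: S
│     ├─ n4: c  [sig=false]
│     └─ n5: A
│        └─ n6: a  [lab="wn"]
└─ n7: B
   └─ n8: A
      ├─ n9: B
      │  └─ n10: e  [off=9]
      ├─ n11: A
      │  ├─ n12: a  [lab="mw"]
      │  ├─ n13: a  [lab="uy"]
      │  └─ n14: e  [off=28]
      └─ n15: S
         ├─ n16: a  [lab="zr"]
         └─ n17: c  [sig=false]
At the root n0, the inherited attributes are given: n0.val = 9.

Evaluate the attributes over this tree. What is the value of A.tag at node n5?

1. n0.val = 9  [given at root]
2. n1.lab = 17  [S.val + 8]
3. n1.live = 2  [S.val - 7]
4. n2.off = -8  [terminal]
5. n3.val = 12  [A.lab - 5]
6. n4.sig = false  [terminal]
7. n5.lab = -8  [-8]
8. n5.live = -8  [S.val - 20]
9. n6.lab = "wn"  [terminal]
10. n5.tag = 9  [A.lab + A.live + 25]
11. n3.lab = 15  [S.val + A.tag - 6]
12. n3.idx = false  [S.val == A.tag]
13. n1.tag = -1  [A.live - 3]
14. n7.cnt = true  [A.tag == -1]
15. n7.depth = 20  [S.val + 11]
16. n7.pre = 30  [A.tag + 31]
17. n8.lab = 25  [B.pre + B.depth - 25]
18. n8.live = -3  [B.pre * 3 - 93]
19. n9.cnt = false  [A₀.live > -3]
20. n9.depth = 16  [A₀.live * -1 + 13]
21. n9.pre = -8  [A₀.live + A₀.lab - 30]
22. n10.off = 9  [terminal]
23. n9.live = true  [e.off > 8]
24. n11.lab = 24  [A₀.lab * 3 - 51]
25. n11.live = 28  [A₀.lab + 3]
26. n12.lab = "mw"  [terminal]
27. n13.lab = "uy"  [terminal]
28. n14.off = 28  [terminal]
29. n11.tag = 15  [A.live * -1 + 43]
30. n15.val = 21  [A₀.lab + A₀.live - 1]
31. n16.lab = "zr"  [terminal]
32. n17.sig = false  [terminal]
33. n15.lab = 26  [S.val * 2 - 16]
34. n15.idx = false  [false]
35. n8.tag = 7  [A₀.lab - 18]
36. n7.live = false  [A.tag > 7]
37. n0.lab = 24  [A.tag * 3 + 27]
38. n0.idx = false  [B.live == true]

9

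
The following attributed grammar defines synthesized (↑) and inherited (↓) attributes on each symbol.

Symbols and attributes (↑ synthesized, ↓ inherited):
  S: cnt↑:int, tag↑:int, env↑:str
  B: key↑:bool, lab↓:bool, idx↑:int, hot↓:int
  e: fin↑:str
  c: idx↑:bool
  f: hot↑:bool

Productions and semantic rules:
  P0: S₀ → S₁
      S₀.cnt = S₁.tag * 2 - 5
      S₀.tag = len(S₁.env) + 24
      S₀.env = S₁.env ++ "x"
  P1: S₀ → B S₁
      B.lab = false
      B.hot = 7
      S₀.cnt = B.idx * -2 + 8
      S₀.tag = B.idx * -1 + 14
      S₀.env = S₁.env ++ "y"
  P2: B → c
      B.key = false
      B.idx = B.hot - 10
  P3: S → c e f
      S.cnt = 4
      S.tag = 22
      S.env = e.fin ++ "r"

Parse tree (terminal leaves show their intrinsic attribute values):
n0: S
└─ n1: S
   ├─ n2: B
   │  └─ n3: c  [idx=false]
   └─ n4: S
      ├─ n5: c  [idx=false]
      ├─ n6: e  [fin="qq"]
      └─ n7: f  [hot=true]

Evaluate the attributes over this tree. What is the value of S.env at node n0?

"qqryx"

1. n2.lab = false  [false]
2. n2.hot = 7  [7]
3. n3.idx = false  [terminal]
4. n2.key = false  [false]
5. n2.idx = -3  [B.hot - 10]
6. n5.idx = false  [terminal]
7. n6.fin = "qq"  [terminal]
8. n7.hot = true  [terminal]
9. n4.cnt = 4  [4]
10. n4.tag = 22  [22]
11. n4.env = "qqr"  [e.fin ++ "r"]
12. n1.cnt = 14  [B.idx * -2 + 8]
13. n1.tag = 17  [B.idx * -1 + 14]
14. n1.env = "qqry"  [S₁.env ++ "y"]
15. n0.cnt = 29  [S₁.tag * 2 - 5]
16. n0.tag = 28  [len(S₁.env) + 24]
17. n0.env = "qqryx"  [S₁.env ++ "x"]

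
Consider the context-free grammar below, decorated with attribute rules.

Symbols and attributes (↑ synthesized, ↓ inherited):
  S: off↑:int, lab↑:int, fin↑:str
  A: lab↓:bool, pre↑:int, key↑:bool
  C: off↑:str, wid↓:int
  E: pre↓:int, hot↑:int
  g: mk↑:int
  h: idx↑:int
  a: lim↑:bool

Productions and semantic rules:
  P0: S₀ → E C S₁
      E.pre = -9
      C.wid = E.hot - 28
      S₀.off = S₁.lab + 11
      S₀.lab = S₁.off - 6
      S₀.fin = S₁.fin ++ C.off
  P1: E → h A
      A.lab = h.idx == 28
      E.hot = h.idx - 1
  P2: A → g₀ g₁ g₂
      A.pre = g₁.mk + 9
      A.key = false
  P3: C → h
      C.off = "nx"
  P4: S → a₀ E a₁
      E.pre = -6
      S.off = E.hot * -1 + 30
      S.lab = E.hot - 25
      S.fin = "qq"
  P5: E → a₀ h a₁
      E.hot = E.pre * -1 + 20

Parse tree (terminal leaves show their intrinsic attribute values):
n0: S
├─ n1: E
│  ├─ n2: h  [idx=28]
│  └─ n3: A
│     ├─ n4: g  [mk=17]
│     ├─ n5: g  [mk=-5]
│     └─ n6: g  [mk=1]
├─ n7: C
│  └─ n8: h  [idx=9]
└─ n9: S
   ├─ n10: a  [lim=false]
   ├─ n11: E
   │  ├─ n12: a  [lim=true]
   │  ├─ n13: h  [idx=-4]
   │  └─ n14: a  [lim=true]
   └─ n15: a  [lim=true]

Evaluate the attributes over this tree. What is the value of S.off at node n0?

1. n1.pre = -9  [-9]
2. n2.idx = 28  [terminal]
3. n3.lab = true  [h.idx == 28]
4. n4.mk = 17  [terminal]
5. n5.mk = -5  [terminal]
6. n6.mk = 1  [terminal]
7. n3.pre = 4  [g₁.mk + 9]
8. n3.key = false  [false]
9. n1.hot = 27  [h.idx - 1]
10. n7.wid = -1  [E.hot - 28]
11. n8.idx = 9  [terminal]
12. n7.off = "nx"  ["nx"]
13. n10.lim = false  [terminal]
14. n11.pre = -6  [-6]
15. n12.lim = true  [terminal]
16. n13.idx = -4  [terminal]
17. n14.lim = true  [terminal]
18. n11.hot = 26  [E.pre * -1 + 20]
19. n15.lim = true  [terminal]
20. n9.off = 4  [E.hot * -1 + 30]
21. n9.lab = 1  [E.hot - 25]
22. n9.fin = "qq"  ["qq"]
23. n0.off = 12  [S₁.lab + 11]
24. n0.lab = -2  [S₁.off - 6]
25. n0.fin = "qqnx"  [S₁.fin ++ C.off]

12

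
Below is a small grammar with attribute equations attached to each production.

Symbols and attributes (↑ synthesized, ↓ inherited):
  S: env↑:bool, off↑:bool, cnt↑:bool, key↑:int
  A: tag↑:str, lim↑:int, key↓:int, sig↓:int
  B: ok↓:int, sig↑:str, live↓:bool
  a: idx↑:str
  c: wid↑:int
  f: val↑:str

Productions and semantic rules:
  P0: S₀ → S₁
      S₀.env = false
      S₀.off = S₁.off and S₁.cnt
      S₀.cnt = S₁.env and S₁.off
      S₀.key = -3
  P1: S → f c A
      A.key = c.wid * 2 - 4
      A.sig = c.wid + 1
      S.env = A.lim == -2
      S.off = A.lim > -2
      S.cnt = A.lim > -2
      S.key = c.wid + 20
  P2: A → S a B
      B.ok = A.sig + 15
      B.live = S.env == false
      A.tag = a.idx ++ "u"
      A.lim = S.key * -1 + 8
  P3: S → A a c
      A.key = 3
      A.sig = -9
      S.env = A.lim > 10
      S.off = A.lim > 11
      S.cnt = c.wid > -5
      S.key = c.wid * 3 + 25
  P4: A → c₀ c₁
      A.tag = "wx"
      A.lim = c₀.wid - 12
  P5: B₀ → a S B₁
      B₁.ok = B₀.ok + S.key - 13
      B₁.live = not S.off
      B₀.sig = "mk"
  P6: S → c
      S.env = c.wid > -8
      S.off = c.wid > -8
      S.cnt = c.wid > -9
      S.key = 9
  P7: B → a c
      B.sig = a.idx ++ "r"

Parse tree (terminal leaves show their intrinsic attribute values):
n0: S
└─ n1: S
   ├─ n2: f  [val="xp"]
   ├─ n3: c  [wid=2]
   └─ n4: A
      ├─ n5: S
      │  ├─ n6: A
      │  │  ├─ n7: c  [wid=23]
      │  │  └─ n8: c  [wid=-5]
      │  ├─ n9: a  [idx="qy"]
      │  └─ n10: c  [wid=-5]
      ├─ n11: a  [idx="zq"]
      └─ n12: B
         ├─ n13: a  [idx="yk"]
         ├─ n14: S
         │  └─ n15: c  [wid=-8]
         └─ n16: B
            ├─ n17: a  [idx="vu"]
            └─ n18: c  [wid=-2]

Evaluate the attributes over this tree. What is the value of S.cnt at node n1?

1. n2.val = "xp"  [terminal]
2. n3.wid = 2  [terminal]
3. n4.key = 0  [c.wid * 2 - 4]
4. n4.sig = 3  [c.wid + 1]
5. n6.key = 3  [3]
6. n6.sig = -9  [-9]
7. n7.wid = 23  [terminal]
8. n8.wid = -5  [terminal]
9. n6.tag = "wx"  ["wx"]
10. n6.lim = 11  [c₀.wid - 12]
11. n9.idx = "qy"  [terminal]
12. n10.wid = -5  [terminal]
13. n5.env = true  [A.lim > 10]
14. n5.off = false  [A.lim > 11]
15. n5.cnt = false  [c.wid > -5]
16. n5.key = 10  [c.wid * 3 + 25]
17. n11.idx = "zq"  [terminal]
18. n12.ok = 18  [A.sig + 15]
19. n12.live = false  [S.env == false]
20. n13.idx = "yk"  [terminal]
21. n15.wid = -8  [terminal]
22. n14.env = false  [c.wid > -8]
23. n14.off = false  [c.wid > -8]
24. n14.cnt = true  [c.wid > -9]
25. n14.key = 9  [9]
26. n16.ok = 14  [B₀.ok + S.key - 13]
27. n16.live = true  [not S.off]
28. n17.idx = "vu"  [terminal]
29. n18.wid = -2  [terminal]
30. n16.sig = "vur"  [a.idx ++ "r"]
31. n12.sig = "mk"  ["mk"]
32. n4.tag = "zqu"  [a.idx ++ "u"]
33. n4.lim = -2  [S.key * -1 + 8]
34. n1.env = true  [A.lim == -2]
35. n1.off = false  [A.lim > -2]
36. n1.cnt = false  [A.lim > -2]
37. n1.key = 22  [c.wid + 20]
38. n0.env = false  [false]
39. n0.off = false  [S₁.off and S₁.cnt]
40. n0.cnt = false  [S₁.env and S₁.off]
41. n0.key = -3  [-3]

false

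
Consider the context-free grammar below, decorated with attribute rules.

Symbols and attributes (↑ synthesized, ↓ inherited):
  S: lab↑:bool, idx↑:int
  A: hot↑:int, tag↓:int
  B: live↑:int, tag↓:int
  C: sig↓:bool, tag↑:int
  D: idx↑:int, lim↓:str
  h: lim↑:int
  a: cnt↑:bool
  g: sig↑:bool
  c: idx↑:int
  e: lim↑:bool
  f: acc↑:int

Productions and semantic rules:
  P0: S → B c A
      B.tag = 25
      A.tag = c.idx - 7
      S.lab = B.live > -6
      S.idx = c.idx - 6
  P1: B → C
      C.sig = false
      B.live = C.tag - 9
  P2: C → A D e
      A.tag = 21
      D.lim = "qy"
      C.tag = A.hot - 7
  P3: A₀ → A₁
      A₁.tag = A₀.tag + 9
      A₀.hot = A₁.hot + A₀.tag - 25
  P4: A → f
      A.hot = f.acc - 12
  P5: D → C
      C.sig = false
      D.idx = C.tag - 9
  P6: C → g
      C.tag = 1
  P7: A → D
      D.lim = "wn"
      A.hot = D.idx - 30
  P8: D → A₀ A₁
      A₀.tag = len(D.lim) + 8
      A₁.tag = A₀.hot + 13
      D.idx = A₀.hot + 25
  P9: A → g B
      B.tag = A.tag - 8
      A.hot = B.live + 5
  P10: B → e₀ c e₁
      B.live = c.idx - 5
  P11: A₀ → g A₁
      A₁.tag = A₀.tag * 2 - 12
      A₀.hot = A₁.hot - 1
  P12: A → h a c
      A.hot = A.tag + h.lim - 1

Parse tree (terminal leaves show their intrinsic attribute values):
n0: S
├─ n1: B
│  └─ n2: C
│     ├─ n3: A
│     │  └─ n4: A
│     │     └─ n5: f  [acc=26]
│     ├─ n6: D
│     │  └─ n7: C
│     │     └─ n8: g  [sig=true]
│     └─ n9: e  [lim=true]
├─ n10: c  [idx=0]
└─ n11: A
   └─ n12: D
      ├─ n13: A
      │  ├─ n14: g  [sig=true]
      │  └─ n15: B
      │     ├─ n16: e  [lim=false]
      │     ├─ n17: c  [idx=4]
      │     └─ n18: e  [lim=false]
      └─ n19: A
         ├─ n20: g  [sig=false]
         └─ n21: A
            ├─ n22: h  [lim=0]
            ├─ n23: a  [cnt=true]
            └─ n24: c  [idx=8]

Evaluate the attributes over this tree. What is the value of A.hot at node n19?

20

1. n1.tag = 25  [25]
2. n2.sig = false  [false]
3. n3.tag = 21  [21]
4. n4.tag = 30  [A₀.tag + 9]
5. n5.acc = 26  [terminal]
6. n4.hot = 14  [f.acc - 12]
7. n3.hot = 10  [A₁.hot + A₀.tag - 25]
8. n6.lim = "qy"  ["qy"]
9. n7.sig = false  [false]
10. n8.sig = true  [terminal]
11. n7.tag = 1  [1]
12. n6.idx = -8  [C.tag - 9]
13. n9.lim = true  [terminal]
14. n2.tag = 3  [A.hot - 7]
15. n1.live = -6  [C.tag - 9]
16. n10.idx = 0  [terminal]
17. n11.tag = -7  [c.idx - 7]
18. n12.lim = "wn"  ["wn"]
19. n13.tag = 10  [len(D.lim) + 8]
20. n14.sig = true  [terminal]
21. n15.tag = 2  [A.tag - 8]
22. n16.lim = false  [terminal]
23. n17.idx = 4  [terminal]
24. n18.lim = false  [terminal]
25. n15.live = -1  [c.idx - 5]
26. n13.hot = 4  [B.live + 5]
27. n19.tag = 17  [A₀.hot + 13]
28. n20.sig = false  [terminal]
29. n21.tag = 22  [A₀.tag * 2 - 12]
30. n22.lim = 0  [terminal]
31. n23.cnt = true  [terminal]
32. n24.idx = 8  [terminal]
33. n21.hot = 21  [A.tag + h.lim - 1]
34. n19.hot = 20  [A₁.hot - 1]
35. n12.idx = 29  [A₀.hot + 25]
36. n11.hot = -1  [D.idx - 30]
37. n0.lab = false  [B.live > -6]
38. n0.idx = -6  [c.idx - 6]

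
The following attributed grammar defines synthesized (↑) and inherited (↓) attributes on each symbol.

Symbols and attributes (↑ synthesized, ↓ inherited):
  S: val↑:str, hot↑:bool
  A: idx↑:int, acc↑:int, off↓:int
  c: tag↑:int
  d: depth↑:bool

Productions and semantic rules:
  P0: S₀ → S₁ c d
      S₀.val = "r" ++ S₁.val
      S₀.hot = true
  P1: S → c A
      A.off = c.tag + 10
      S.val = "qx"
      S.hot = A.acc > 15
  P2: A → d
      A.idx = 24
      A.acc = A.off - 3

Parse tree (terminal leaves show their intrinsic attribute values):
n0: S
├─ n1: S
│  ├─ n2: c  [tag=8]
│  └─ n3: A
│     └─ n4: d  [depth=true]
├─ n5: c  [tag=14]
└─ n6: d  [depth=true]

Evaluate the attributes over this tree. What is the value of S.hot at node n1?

1. n2.tag = 8  [terminal]
2. n3.off = 18  [c.tag + 10]
3. n4.depth = true  [terminal]
4. n3.idx = 24  [24]
5. n3.acc = 15  [A.off - 3]
6. n1.val = "qx"  ["qx"]
7. n1.hot = false  [A.acc > 15]
8. n5.tag = 14  [terminal]
9. n6.depth = true  [terminal]
10. n0.val = "rqx"  ["r" ++ S₁.val]
11. n0.hot = true  [true]

false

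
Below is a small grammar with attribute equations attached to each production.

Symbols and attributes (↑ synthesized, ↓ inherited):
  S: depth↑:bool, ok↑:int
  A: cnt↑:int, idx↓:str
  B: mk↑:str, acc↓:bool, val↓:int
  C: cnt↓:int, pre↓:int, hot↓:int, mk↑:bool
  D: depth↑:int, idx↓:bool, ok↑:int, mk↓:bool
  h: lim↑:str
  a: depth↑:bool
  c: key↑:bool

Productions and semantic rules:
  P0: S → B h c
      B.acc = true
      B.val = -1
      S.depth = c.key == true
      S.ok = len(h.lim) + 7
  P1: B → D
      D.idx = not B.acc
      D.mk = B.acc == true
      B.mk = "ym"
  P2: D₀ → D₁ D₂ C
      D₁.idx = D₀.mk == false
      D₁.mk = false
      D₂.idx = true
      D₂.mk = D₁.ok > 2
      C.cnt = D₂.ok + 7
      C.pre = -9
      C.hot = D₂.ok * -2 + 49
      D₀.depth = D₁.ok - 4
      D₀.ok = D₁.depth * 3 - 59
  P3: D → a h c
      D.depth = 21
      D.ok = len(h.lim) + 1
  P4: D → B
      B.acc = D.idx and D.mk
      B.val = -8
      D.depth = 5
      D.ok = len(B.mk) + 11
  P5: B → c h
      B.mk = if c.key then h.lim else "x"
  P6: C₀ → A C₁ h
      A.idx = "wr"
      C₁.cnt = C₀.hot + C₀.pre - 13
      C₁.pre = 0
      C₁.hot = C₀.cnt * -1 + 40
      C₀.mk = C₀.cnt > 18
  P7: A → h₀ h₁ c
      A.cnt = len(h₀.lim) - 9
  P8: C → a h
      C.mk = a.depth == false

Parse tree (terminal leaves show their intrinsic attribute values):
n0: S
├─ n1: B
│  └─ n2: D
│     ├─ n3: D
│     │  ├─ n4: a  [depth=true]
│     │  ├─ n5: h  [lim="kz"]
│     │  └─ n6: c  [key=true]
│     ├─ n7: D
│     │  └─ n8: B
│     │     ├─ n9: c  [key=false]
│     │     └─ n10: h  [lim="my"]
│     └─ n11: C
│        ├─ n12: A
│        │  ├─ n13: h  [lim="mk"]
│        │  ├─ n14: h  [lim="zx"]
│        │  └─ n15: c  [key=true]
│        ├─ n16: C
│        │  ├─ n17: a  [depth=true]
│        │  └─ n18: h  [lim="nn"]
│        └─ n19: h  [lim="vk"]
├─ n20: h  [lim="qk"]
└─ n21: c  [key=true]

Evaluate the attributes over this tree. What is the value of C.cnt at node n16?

1. n1.acc = true  [true]
2. n1.val = -1  [-1]
3. n2.idx = false  [not B.acc]
4. n2.mk = true  [B.acc == true]
5. n3.idx = false  [D₀.mk == false]
6. n3.mk = false  [false]
7. n4.depth = true  [terminal]
8. n5.lim = "kz"  [terminal]
9. n6.key = true  [terminal]
10. n3.depth = 21  [21]
11. n3.ok = 3  [len(h.lim) + 1]
12. n7.idx = true  [true]
13. n7.mk = true  [D₁.ok > 2]
14. n8.acc = true  [D.idx and D.mk]
15. n8.val = -8  [-8]
16. n9.key = false  [terminal]
17. n10.lim = "my"  [terminal]
18. n8.mk = "x"  [if c.key then h.lim else "x"]
19. n7.depth = 5  [5]
20. n7.ok = 12  [len(B.mk) + 11]
21. n11.cnt = 19  [D₂.ok + 7]
22. n11.pre = -9  [-9]
23. n11.hot = 25  [D₂.ok * -2 + 49]
24. n12.idx = "wr"  ["wr"]
25. n13.lim = "mk"  [terminal]
26. n14.lim = "zx"  [terminal]
27. n15.key = true  [terminal]
28. n12.cnt = -7  [len(h₀.lim) - 9]
29. n16.cnt = 3  [C₀.hot + C₀.pre - 13]
30. n16.pre = 0  [0]
31. n16.hot = 21  [C₀.cnt * -1 + 40]
32. n17.depth = true  [terminal]
33. n18.lim = "nn"  [terminal]
34. n16.mk = false  [a.depth == false]
35. n19.lim = "vk"  [terminal]
36. n11.mk = true  [C₀.cnt > 18]
37. n2.depth = -1  [D₁.ok - 4]
38. n2.ok = 4  [D₁.depth * 3 - 59]
39. n1.mk = "ym"  ["ym"]
40. n20.lim = "qk"  [terminal]
41. n21.key = true  [terminal]
42. n0.depth = true  [c.key == true]
43. n0.ok = 9  [len(h.lim) + 7]

3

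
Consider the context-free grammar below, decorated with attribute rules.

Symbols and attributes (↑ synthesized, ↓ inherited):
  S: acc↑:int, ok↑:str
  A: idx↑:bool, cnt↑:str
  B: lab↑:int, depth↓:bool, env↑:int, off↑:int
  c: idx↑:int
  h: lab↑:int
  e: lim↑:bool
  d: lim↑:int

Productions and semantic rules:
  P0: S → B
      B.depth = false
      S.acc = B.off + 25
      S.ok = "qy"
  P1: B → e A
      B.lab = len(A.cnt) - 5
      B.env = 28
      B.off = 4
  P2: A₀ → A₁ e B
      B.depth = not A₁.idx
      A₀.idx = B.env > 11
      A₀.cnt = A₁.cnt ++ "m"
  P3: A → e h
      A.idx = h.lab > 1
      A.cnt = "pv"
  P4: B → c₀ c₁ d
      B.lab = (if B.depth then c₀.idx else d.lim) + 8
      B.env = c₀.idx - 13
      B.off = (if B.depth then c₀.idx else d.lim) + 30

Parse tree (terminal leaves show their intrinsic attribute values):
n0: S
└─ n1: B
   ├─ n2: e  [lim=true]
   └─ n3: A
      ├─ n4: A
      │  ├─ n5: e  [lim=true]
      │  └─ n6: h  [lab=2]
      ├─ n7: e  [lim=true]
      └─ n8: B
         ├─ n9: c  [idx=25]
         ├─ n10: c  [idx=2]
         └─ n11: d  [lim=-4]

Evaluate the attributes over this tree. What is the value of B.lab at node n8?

4

1. n1.depth = false  [false]
2. n2.lim = true  [terminal]
3. n5.lim = true  [terminal]
4. n6.lab = 2  [terminal]
5. n4.idx = true  [h.lab > 1]
6. n4.cnt = "pv"  ["pv"]
7. n7.lim = true  [terminal]
8. n8.depth = false  [not A₁.idx]
9. n9.idx = 25  [terminal]
10. n10.idx = 2  [terminal]
11. n11.lim = -4  [terminal]
12. n8.lab = 4  [(if B.depth then c₀.idx else d.lim) + 8]
13. n8.env = 12  [c₀.idx - 13]
14. n8.off = 26  [(if B.depth then c₀.idx else d.lim) + 30]
15. n3.idx = true  [B.env > 11]
16. n3.cnt = "pvm"  [A₁.cnt ++ "m"]
17. n1.lab = -2  [len(A.cnt) - 5]
18. n1.env = 28  [28]
19. n1.off = 4  [4]
20. n0.acc = 29  [B.off + 25]
21. n0.ok = "qy"  ["qy"]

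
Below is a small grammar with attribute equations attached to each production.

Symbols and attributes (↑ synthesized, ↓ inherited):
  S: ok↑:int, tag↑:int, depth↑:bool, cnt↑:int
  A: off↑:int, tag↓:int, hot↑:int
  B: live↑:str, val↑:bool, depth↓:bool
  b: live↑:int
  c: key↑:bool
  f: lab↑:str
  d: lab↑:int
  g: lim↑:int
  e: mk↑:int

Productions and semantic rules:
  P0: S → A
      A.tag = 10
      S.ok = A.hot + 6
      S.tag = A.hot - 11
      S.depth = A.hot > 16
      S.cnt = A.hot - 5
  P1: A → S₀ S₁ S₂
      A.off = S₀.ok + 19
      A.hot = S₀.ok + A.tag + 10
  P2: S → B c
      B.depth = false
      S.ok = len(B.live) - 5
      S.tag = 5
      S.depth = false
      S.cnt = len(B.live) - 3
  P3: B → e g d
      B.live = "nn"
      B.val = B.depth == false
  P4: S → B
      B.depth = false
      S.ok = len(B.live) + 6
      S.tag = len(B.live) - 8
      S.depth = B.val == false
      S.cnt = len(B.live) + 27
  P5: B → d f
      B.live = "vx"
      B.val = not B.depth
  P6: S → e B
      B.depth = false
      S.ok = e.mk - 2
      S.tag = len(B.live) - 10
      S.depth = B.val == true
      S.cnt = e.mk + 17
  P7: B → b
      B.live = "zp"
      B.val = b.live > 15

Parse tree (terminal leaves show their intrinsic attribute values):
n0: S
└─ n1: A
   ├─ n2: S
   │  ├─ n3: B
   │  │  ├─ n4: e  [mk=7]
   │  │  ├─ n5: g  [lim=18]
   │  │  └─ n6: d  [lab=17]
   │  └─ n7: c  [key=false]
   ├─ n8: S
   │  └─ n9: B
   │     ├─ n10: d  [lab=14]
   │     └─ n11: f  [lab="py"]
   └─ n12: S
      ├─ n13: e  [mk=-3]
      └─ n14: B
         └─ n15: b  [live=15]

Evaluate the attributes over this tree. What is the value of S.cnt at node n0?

12

1. n1.tag = 10  [10]
2. n3.depth = false  [false]
3. n4.mk = 7  [terminal]
4. n5.lim = 18  [terminal]
5. n6.lab = 17  [terminal]
6. n3.live = "nn"  ["nn"]
7. n3.val = true  [B.depth == false]
8. n7.key = false  [terminal]
9. n2.ok = -3  [len(B.live) - 5]
10. n2.tag = 5  [5]
11. n2.depth = false  [false]
12. n2.cnt = -1  [len(B.live) - 3]
13. n9.depth = false  [false]
14. n10.lab = 14  [terminal]
15. n11.lab = "py"  [terminal]
16. n9.live = "vx"  ["vx"]
17. n9.val = true  [not B.depth]
18. n8.ok = 8  [len(B.live) + 6]
19. n8.tag = -6  [len(B.live) - 8]
20. n8.depth = false  [B.val == false]
21. n8.cnt = 29  [len(B.live) + 27]
22. n13.mk = -3  [terminal]
23. n14.depth = false  [false]
24. n15.live = 15  [terminal]
25. n14.live = "zp"  ["zp"]
26. n14.val = false  [b.live > 15]
27. n12.ok = -5  [e.mk - 2]
28. n12.tag = -8  [len(B.live) - 10]
29. n12.depth = false  [B.val == true]
30. n12.cnt = 14  [e.mk + 17]
31. n1.off = 16  [S₀.ok + 19]
32. n1.hot = 17  [S₀.ok + A.tag + 10]
33. n0.ok = 23  [A.hot + 6]
34. n0.tag = 6  [A.hot - 11]
35. n0.depth = true  [A.hot > 16]
36. n0.cnt = 12  [A.hot - 5]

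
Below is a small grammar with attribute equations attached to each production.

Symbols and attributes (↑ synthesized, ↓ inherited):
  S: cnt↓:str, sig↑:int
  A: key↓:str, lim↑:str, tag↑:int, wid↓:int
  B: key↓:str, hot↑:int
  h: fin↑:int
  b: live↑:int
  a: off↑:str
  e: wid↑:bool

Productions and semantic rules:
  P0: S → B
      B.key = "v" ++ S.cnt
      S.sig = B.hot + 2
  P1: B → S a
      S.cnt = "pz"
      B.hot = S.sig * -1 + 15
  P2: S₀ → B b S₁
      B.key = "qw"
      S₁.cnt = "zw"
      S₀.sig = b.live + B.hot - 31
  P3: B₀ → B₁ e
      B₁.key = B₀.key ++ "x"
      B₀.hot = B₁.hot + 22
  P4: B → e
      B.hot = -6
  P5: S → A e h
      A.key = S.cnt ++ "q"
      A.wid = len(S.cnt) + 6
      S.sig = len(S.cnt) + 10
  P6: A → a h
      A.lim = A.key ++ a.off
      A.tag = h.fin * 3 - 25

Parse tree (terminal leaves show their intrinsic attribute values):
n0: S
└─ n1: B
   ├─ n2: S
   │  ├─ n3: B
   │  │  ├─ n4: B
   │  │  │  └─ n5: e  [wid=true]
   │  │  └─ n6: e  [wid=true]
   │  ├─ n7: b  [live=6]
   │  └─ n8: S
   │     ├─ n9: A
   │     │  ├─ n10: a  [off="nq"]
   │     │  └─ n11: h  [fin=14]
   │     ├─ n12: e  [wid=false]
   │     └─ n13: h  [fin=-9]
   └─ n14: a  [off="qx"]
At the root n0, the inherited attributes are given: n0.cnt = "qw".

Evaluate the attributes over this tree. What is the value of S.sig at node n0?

26

1. n0.cnt = "qw"  [given at root]
2. n1.key = "vqw"  ["v" ++ S.cnt]
3. n2.cnt = "pz"  ["pz"]
4. n3.key = "qw"  ["qw"]
5. n4.key = "qwx"  [B₀.key ++ "x"]
6. n5.wid = true  [terminal]
7. n4.hot = -6  [-6]
8. n6.wid = true  [terminal]
9. n3.hot = 16  [B₁.hot + 22]
10. n7.live = 6  [terminal]
11. n8.cnt = "zw"  ["zw"]
12. n9.key = "zwq"  [S.cnt ++ "q"]
13. n9.wid = 8  [len(S.cnt) + 6]
14. n10.off = "nq"  [terminal]
15. n11.fin = 14  [terminal]
16. n9.lim = "zwqnq"  [A.key ++ a.off]
17. n9.tag = 17  [h.fin * 3 - 25]
18. n12.wid = false  [terminal]
19. n13.fin = -9  [terminal]
20. n8.sig = 12  [len(S.cnt) + 10]
21. n2.sig = -9  [b.live + B.hot - 31]
22. n14.off = "qx"  [terminal]
23. n1.hot = 24  [S.sig * -1 + 15]
24. n0.sig = 26  [B.hot + 2]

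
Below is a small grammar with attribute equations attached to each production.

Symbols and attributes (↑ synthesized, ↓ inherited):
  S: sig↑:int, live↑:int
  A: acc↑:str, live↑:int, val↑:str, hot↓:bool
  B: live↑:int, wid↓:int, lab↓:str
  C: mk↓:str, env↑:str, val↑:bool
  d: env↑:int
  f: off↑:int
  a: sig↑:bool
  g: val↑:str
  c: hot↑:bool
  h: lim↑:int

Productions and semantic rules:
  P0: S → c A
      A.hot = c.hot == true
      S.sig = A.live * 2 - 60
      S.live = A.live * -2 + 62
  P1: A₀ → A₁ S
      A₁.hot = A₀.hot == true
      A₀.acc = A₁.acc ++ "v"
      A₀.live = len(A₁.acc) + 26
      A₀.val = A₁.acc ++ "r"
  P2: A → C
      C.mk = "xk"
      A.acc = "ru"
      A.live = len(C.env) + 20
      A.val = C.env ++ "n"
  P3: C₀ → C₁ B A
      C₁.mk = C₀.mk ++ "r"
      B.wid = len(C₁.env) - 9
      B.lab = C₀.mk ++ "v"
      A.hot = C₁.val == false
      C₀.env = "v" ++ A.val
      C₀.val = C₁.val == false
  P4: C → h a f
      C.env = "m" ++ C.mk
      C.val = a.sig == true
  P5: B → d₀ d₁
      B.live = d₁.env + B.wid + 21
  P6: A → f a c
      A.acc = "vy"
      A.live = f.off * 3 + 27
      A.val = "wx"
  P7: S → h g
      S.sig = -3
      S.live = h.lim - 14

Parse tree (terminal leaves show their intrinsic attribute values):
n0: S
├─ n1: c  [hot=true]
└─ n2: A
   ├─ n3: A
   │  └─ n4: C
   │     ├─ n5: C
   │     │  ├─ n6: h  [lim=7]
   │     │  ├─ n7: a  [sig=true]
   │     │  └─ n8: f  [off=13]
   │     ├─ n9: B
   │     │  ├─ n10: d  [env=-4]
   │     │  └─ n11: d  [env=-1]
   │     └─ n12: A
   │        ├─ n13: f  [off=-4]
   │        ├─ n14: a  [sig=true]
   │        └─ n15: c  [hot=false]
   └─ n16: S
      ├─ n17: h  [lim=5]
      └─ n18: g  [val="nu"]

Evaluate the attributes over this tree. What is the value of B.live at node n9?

1. n1.hot = true  [terminal]
2. n2.hot = true  [c.hot == true]
3. n3.hot = true  [A₀.hot == true]
4. n4.mk = "xk"  ["xk"]
5. n5.mk = "xkr"  [C₀.mk ++ "r"]
6. n6.lim = 7  [terminal]
7. n7.sig = true  [terminal]
8. n8.off = 13  [terminal]
9. n5.env = "mxkr"  ["m" ++ C.mk]
10. n5.val = true  [a.sig == true]
11. n9.wid = -5  [len(C₁.env) - 9]
12. n9.lab = "xkv"  [C₀.mk ++ "v"]
13. n10.env = -4  [terminal]
14. n11.env = -1  [terminal]
15. n9.live = 15  [d₁.env + B.wid + 21]
16. n12.hot = false  [C₁.val == false]
17. n13.off = -4  [terminal]
18. n14.sig = true  [terminal]
19. n15.hot = false  [terminal]
20. n12.acc = "vy"  ["vy"]
21. n12.live = 15  [f.off * 3 + 27]
22. n12.val = "wx"  ["wx"]
23. n4.env = "vwx"  ["v" ++ A.val]
24. n4.val = false  [C₁.val == false]
25. n3.acc = "ru"  ["ru"]
26. n3.live = 23  [len(C.env) + 20]
27. n3.val = "vwxn"  [C.env ++ "n"]
28. n17.lim = 5  [terminal]
29. n18.val = "nu"  [terminal]
30. n16.sig = -3  [-3]
31. n16.live = -9  [h.lim - 14]
32. n2.acc = "ruv"  [A₁.acc ++ "v"]
33. n2.live = 28  [len(A₁.acc) + 26]
34. n2.val = "rur"  [A₁.acc ++ "r"]
35. n0.sig = -4  [A.live * 2 - 60]
36. n0.live = 6  [A.live * -2 + 62]

15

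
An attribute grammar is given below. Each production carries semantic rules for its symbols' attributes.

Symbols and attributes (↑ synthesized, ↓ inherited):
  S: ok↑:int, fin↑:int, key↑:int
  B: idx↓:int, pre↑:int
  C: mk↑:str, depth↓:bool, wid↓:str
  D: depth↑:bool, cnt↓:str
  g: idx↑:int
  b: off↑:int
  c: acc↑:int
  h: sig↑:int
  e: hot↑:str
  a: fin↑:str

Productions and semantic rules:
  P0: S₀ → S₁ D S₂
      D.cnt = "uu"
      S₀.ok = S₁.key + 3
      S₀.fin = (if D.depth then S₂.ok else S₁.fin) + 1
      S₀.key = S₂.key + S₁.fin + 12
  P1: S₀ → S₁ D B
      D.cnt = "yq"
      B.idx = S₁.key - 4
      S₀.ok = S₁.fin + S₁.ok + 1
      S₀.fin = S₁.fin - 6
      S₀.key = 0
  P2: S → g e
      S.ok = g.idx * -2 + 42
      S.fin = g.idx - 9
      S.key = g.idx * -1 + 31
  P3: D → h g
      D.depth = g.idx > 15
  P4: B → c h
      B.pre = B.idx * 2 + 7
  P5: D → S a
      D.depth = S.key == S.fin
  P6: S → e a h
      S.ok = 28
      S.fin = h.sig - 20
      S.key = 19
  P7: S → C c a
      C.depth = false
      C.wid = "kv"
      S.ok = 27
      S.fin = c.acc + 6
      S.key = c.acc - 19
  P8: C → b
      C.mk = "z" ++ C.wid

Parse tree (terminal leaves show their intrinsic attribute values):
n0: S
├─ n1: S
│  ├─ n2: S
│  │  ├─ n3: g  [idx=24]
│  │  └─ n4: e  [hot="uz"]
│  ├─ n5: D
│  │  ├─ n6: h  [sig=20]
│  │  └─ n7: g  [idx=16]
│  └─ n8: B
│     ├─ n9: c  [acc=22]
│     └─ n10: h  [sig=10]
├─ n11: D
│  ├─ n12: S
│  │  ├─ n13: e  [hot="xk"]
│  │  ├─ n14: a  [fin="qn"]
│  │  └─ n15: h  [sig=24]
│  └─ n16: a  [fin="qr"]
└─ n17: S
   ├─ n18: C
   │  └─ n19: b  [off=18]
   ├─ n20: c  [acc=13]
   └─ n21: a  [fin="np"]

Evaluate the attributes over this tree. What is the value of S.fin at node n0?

10

1. n3.idx = 24  [terminal]
2. n4.hot = "uz"  [terminal]
3. n2.ok = -6  [g.idx * -2 + 42]
4. n2.fin = 15  [g.idx - 9]
5. n2.key = 7  [g.idx * -1 + 31]
6. n5.cnt = "yq"  ["yq"]
7. n6.sig = 20  [terminal]
8. n7.idx = 16  [terminal]
9. n5.depth = true  [g.idx > 15]
10. n8.idx = 3  [S₁.key - 4]
11. n9.acc = 22  [terminal]
12. n10.sig = 10  [terminal]
13. n8.pre = 13  [B.idx * 2 + 7]
14. n1.ok = 10  [S₁.fin + S₁.ok + 1]
15. n1.fin = 9  [S₁.fin - 6]
16. n1.key = 0  [0]
17. n11.cnt = "uu"  ["uu"]
18. n13.hot = "xk"  [terminal]
19. n14.fin = "qn"  [terminal]
20. n15.sig = 24  [terminal]
21. n12.ok = 28  [28]
22. n12.fin = 4  [h.sig - 20]
23. n12.key = 19  [19]
24. n16.fin = "qr"  [terminal]
25. n11.depth = false  [S.key == S.fin]
26. n18.depth = false  [false]
27. n18.wid = "kv"  ["kv"]
28. n19.off = 18  [terminal]
29. n18.mk = "zkv"  ["z" ++ C.wid]
30. n20.acc = 13  [terminal]
31. n21.fin = "np"  [terminal]
32. n17.ok = 27  [27]
33. n17.fin = 19  [c.acc + 6]
34. n17.key = -6  [c.acc - 19]
35. n0.ok = 3  [S₁.key + 3]
36. n0.fin = 10  [(if D.depth then S₂.ok else S₁.fin) + 1]
37. n0.key = 15  [S₂.key + S₁.fin + 12]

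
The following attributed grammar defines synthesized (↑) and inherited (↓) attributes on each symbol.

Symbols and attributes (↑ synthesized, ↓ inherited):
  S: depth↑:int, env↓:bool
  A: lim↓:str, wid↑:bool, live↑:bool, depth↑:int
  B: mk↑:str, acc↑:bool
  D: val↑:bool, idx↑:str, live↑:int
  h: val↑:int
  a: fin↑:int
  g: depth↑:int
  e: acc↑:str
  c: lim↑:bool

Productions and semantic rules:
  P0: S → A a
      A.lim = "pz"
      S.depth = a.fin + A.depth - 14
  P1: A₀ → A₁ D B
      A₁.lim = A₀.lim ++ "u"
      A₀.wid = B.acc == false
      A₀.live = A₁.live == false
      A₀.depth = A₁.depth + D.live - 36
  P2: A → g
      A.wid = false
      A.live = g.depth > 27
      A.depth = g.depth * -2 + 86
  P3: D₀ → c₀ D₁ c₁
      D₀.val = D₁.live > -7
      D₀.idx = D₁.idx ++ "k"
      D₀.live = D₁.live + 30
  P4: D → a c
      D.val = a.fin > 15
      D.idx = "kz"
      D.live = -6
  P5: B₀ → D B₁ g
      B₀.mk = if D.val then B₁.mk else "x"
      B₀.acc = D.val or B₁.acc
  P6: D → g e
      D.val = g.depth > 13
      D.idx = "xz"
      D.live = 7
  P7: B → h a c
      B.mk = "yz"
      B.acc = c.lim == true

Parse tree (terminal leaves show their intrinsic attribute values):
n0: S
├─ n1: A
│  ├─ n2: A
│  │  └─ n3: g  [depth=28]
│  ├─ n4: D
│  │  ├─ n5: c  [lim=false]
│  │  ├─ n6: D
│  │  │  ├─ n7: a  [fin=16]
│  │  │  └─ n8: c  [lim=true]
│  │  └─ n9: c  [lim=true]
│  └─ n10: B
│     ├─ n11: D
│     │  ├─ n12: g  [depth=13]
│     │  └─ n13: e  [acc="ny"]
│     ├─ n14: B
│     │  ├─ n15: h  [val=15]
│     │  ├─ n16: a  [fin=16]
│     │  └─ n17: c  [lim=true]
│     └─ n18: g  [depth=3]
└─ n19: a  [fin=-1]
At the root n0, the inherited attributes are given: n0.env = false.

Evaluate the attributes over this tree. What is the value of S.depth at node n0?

1. n0.env = false  [given at root]
2. n1.lim = "pz"  ["pz"]
3. n2.lim = "pzu"  [A₀.lim ++ "u"]
4. n3.depth = 28  [terminal]
5. n2.wid = false  [false]
6. n2.live = true  [g.depth > 27]
7. n2.depth = 30  [g.depth * -2 + 86]
8. n5.lim = false  [terminal]
9. n7.fin = 16  [terminal]
10. n8.lim = true  [terminal]
11. n6.val = true  [a.fin > 15]
12. n6.idx = "kz"  ["kz"]
13. n6.live = -6  [-6]
14. n9.lim = true  [terminal]
15. n4.val = true  [D₁.live > -7]
16. n4.idx = "kzk"  [D₁.idx ++ "k"]
17. n4.live = 24  [D₁.live + 30]
18. n12.depth = 13  [terminal]
19. n13.acc = "ny"  [terminal]
20. n11.val = false  [g.depth > 13]
21. n11.idx = "xz"  ["xz"]
22. n11.live = 7  [7]
23. n15.val = 15  [terminal]
24. n16.fin = 16  [terminal]
25. n17.lim = true  [terminal]
26. n14.mk = "yz"  ["yz"]
27. n14.acc = true  [c.lim == true]
28. n18.depth = 3  [terminal]
29. n10.mk = "x"  [if D.val then B₁.mk else "x"]
30. n10.acc = true  [D.val or B₁.acc]
31. n1.wid = false  [B.acc == false]
32. n1.live = false  [A₁.live == false]
33. n1.depth = 18  [A₁.depth + D.live - 36]
34. n19.fin = -1  [terminal]
35. n0.depth = 3  [a.fin + A.depth - 14]

3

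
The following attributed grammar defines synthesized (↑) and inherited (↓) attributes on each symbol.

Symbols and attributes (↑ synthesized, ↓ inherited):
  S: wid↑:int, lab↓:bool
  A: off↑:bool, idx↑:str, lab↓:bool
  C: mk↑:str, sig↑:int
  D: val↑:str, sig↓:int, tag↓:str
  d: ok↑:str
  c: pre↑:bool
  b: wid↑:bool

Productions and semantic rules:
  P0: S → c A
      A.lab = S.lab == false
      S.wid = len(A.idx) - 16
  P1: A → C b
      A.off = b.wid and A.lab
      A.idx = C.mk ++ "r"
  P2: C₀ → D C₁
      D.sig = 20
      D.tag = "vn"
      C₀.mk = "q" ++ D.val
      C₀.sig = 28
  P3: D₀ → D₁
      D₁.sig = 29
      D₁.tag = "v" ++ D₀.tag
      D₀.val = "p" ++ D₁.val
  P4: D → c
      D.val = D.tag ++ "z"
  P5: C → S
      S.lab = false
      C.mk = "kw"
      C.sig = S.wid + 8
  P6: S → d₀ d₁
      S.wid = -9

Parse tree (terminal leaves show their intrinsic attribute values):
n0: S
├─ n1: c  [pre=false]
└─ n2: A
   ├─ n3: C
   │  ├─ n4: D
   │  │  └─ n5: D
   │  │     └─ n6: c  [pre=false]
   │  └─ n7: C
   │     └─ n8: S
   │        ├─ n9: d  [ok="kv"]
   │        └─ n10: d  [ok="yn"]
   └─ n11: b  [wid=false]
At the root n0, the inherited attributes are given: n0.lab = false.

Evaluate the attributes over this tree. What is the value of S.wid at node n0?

1. n0.lab = false  [given at root]
2. n1.pre = false  [terminal]
3. n2.lab = true  [S.lab == false]
4. n4.sig = 20  [20]
5. n4.tag = "vn"  ["vn"]
6. n5.sig = 29  [29]
7. n5.tag = "vvn"  ["v" ++ D₀.tag]
8. n6.pre = false  [terminal]
9. n5.val = "vvnz"  [D.tag ++ "z"]
10. n4.val = "pvvnz"  ["p" ++ D₁.val]
11. n8.lab = false  [false]
12. n9.ok = "kv"  [terminal]
13. n10.ok = "yn"  [terminal]
14. n8.wid = -9  [-9]
15. n7.mk = "kw"  ["kw"]
16. n7.sig = -1  [S.wid + 8]
17. n3.mk = "qpvvnz"  ["q" ++ D.val]
18. n3.sig = 28  [28]
19. n11.wid = false  [terminal]
20. n2.off = false  [b.wid and A.lab]
21. n2.idx = "qpvvnzr"  [C.mk ++ "r"]
22. n0.wid = -9  [len(A.idx) - 16]

-9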